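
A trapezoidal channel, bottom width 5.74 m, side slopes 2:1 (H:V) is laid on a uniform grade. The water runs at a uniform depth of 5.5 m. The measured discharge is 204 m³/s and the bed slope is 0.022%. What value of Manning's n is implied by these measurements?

With bottom width b = 5.74 m and side slope z = 2: A = (b + zy)y = (5.74 + 2×5.5)×5.5 = 92.07 m²; P = b + 2y√(1+z²) = 5.74 + 2×5.5×2.236 = 30.34 m.
Hydraulic radius R = A/P = 92.07/30.34 = 3.035 m.
Rearranging Manning's equation: n = (1/Q) A R^(2/3) S^(1/2) = (1/204) × 92.07 × 3.035^(2/3) × √0.00022 = 0.014.

n = 0.014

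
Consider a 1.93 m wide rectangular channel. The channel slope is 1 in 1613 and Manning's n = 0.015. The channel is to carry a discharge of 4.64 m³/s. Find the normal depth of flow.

Manning's equation rearranged: A R^(2/3) = nQ / (1·√S) = 0.015 × 4.64 / (√0.00062) = 2.795.
Try y = 1.39 m: A R^(2/3) = 1.843 — short.
Try y = 2.34 m: A R^(2/3) = 3.503 — over.
Try y = 1.94 m: A R^(2/3) = 2.793 — close enough.

y_n = 1.94 m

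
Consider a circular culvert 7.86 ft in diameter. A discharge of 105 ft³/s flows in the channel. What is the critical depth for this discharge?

At critical depth, Q² T / (g A³) = 1, i.e. A³/T = Q²/g = 105²/32.2 = 342.4.
Try y = 1.97 ft: A³/T = 126.6 — short.
Try y = 2.92 ft: A³/T = 581.8 — over.
Try y = 2.55 ft: A³/T = 344.9 — matches.

y_c = 2.55 ft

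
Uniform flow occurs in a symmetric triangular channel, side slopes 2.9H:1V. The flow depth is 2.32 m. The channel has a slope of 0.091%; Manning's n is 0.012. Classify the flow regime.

For a triangular section with side slope z = 2.9: A = zy² = 2.9×2.32² = 15.61 m²; P = 2y√(1+z²) = 2×2.32×3.068 = 14.23 m.
Hydraulic radius R = A/P = 15.61/14.23 = 1.097 m.
V = (1/n) R^(2/3) √S = (1/0.012) × 1.097^(2/3) × √0.00091 = 2.673 m/s. Hydraulic depth D_h = A/T = 15.61/13.46 = 1.16 m.
Froude number Fr = V/√(g·D_h) = 2.673/√(9.81×1.16) = 0.792, which is less than 1, so the flow is subcritical.

subcritical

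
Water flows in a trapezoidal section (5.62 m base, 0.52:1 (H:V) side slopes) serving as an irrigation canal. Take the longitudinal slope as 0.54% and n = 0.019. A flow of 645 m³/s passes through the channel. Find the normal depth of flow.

y_n = 7.83 m

Manning's equation rearranged: A R^(2/3) = nQ / (1·√S) = 0.019 × 645 / (√0.0054) = 166.8.
At y = 5.84 m: A R^(2/3) = 97.82 — too small.
At y = 7.83 m: A R^(2/3) = 166.9 — matches.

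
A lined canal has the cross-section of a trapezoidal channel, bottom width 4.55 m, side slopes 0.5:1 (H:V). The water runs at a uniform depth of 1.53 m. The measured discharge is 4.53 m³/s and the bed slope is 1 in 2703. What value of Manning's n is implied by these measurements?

With bottom width b = 4.55 m and side slope z = 0.5: A = (b + zy)y = (4.55 + 0.5×1.53)×1.53 = 8.132 m²; P = b + 2y√(1+z²) = 4.55 + 2×1.53×1.118 = 7.971 m.
Hydraulic radius R = A/P = 8.132/7.971 = 1.02 m.
Rearranging Manning's equation: n = (1/Q) A R^(2/3) S^(1/2) = (1/4.53) × 8.132 × 1.02^(2/3) × √0.00037 = 0.035.

n = 0.035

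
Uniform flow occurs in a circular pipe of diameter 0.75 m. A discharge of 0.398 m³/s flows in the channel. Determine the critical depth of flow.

y_c = 0.387 m

At critical depth, Q² T / (g A³) = 1, i.e. A³/T = Q²/g = 0.398²/9.81 = 0.01615.
At y = 0.299 m: A³/T = 0.006037 — short.
At y = 0.429 m: A³/T = 0.02403 — over.
At y = 0.387 m: A³/T = 0.01621 — ≈ 0.01615.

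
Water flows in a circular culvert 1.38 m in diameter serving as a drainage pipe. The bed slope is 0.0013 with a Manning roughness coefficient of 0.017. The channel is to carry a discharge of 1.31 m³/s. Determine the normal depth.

y_n = 0.968 m

Manning's equation rearranged: A R^(2/3) = nQ / (1·√S) = 0.017 × 1.31 / (√0.0013) = 0.6177.
At y = 0.765 m: A R^(2/3) = 0.4365 — low.
At y = 1.19 m: A R^(2/3) = 0.7659 — high.
At y = 0.968 m: A R^(2/3) = 0.6177 — close enough.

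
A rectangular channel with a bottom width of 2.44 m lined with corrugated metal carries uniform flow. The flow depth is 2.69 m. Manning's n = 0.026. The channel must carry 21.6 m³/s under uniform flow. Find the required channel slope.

S = 0.00925

Flow area A = b·y = 2.44 × 2.69 = 6.564 m². Wetted perimeter P = b + 2y = 2.44 + 2×2.69 = 7.82 m.
Hydraulic radius R = A/P = 6.564/7.82 = 0.8393 m.
From Manning's equation, S = [nQ / (1 A R^(2/3))]² = [0.026 × 21.6 / (1 × 6.564 × 0.8393^(2/3))]² = 0.00925.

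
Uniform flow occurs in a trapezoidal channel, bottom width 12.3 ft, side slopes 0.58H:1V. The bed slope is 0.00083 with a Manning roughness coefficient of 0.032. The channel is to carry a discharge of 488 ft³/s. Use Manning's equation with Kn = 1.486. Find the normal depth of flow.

Manning's equation rearranged: A R^(2/3) = nQ / (1.486·√S) = 0.032 × 488 / (1.486 × √0.00083) = 364.8.
At y = 6.94 ft: A R^(2/3) = 285.3 — short.
At y = 8.79 ft: A R^(2/3) = 428.4 — over.
At y = 8.01 ft: A R^(2/3) = 364.7 — matches.

y_n = 8.01 ft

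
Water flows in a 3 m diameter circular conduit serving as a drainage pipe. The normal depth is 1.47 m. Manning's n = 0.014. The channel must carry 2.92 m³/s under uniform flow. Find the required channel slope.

For a circular section of diameter D = 3 m at depth y = 1.47 m, the central angle is θ = 2 arccos(1 − 2y/D) = 3.102 rad. Then A = (D²/8)(θ − sin θ) = 3.444 m² and P = Dθ/2 = 4.652 m.
Hydraulic radius R = A/P = 3.444/4.652 = 0.7403 m.
From Manning's equation, S = [nQ / (1 A R^(2/3))]² = [0.014 × 2.92 / (1 × 3.444 × 0.7403^(2/3))]² = 0.00021.

S = 0.00021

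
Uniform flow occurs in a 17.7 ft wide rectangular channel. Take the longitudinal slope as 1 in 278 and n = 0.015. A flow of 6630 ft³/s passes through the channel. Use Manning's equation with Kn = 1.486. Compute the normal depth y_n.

Manning's equation rearranged: A R^(2/3) = nQ / (1.486·√S) = 0.015 × 6630 / (1.486 × √0.003597) = 1116.
Try y = 21.2 ft: A R^(2/3) = 1272 — too large.
Try y = 16.6 ft: A R^(2/3) = 945.5 — too small.
Try y = 19 ft: A R^(2/3) = 1115 — matches.

y_n = 19 ft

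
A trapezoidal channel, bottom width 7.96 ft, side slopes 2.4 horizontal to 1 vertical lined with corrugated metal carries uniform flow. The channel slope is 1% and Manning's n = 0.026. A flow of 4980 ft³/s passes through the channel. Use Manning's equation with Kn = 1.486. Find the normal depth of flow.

y_n = 9.53 ft

Manning's equation rearranged: A R^(2/3) = nQ / (1.486·√S) = 0.026 × 4980 / (1.486 × √0.01) = 871.3.
Trying y = 11.3 ft: A R^(2/3) = 1300 — too large.
Trying y = 9.53 ft: A R^(2/3) = 871.6 — close enough.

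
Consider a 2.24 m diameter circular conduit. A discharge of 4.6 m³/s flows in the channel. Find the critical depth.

At critical depth, Q² T / (g A³) = 1, i.e. A³/T = Q²/g = 4.6²/9.81 = 2.157.
At y = 1.24 m: A³/T = 5.038 — over.
At y = 0.993 m: A³/T = 2.156 — ≈ 2.157.

y_c = 0.993 m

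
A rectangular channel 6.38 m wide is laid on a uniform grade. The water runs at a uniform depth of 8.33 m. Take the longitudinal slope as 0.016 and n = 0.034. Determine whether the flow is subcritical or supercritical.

subcritical

Flow area A = b·y = 6.38 × 8.33 = 53.15 m². Wetted perimeter P = b + 2y = 6.38 + 2×8.33 = 23.04 m.
Hydraulic radius R = A/P = 53.15/23.04 = 2.307 m.
V = (1/n) R^(2/3) √S = (1/0.034) × 2.307^(2/3) × √0.016 = 6.495 m/s. Hydraulic depth D_h = A/T = 53.15/6.38 = 8.33 m.
Froude number Fr = V/√(g·D_h) = 6.495/√(9.81×8.33) = 0.718, which is less than 1, so the flow is subcritical.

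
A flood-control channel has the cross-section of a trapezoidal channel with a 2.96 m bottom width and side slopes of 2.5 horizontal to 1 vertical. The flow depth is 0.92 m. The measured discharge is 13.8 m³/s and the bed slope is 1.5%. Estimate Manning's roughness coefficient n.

n = 0.0309

With bottom width b = 2.96 m and side slope z = 2.5: A = (b + zy)y = (2.96 + 2.5×0.92)×0.92 = 4.839 m²; P = b + 2y√(1+z²) = 2.96 + 2×0.92×2.693 = 7.914 m.
Hydraulic radius R = A/P = 4.839/7.914 = 0.6114 m.
Rearranging Manning's equation: n = (1/Q) A R^(2/3) S^(1/2) = (1/13.8) × 4.839 × 0.6114^(2/3) × √0.015 = 0.0309.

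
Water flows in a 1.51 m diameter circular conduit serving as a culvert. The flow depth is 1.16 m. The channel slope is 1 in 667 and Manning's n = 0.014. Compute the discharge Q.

Q = 2.42 m³/s

For a circular section of diameter D = 1.51 m at depth y = 1.16 m, the central angle is θ = 2 arccos(1 − 2y/D) = 4.274 rad. Then A = (D²/8)(θ − sin θ) = 1.476 m² and P = Dθ/2 = 3.227 m.
Hydraulic radius R = A/P = 1.476/3.227 = 0.4575 m.
Manning's equation: Q = (1/n) A R^(2/3) S^(1/2) = (1/0.014) × 1.476 × 0.4575^(2/3) × 0.001499^(1/2) = 2.42 m³/s.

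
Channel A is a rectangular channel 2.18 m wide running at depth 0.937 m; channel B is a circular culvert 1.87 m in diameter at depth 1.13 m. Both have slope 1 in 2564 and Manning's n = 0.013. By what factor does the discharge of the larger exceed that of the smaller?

1.15

Channel A: Flow area A = b·y = 2.18 × 0.937 = 2.043 m². Wetted perimeter P = b + 2y = 2.18 + 2×0.937 = 4.054 m. Hydraulic radius R = A/P = 2.043/4.054 = 0.5039 m. Q_A = (1/0.013)·2.043·0.5039^(2/3)·√0.00039 = 1.965 m³/s.
Channel B: For a circular section of diameter D = 1.87 m at depth y = 1.13 m, the central angle is θ = 2 arccos(1 − 2y/D) = 3.562 rad. Then A = (D²/8)(θ − sin θ) = 1.735 m² and P = Dθ/2 = 3.33 m. Hydraulic radius R = A/P = 1.735/3.33 = 0.521 m. Q_B = (1/0.013)·1.735·0.521^(2/3)·√0.00039 = 1.707 m³/s.
The larger discharge is 1.965 m³/s and the smaller is 1.707 m³/s; the ratio is 1.15.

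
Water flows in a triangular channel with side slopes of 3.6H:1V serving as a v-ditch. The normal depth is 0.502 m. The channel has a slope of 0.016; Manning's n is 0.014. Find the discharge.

For a triangular section with side slope z = 3.6: A = zy² = 3.6×0.502² = 0.9072 m²; P = 2y√(1+z²) = 2×0.502×3.736 = 3.751 m.
Hydraulic radius R = A/P = 0.9072/3.751 = 0.2418 m.
Manning's equation: Q = (1/n) A R^(2/3) S^(1/2) = (1/0.014) × 0.9072 × 0.2418^(2/3) × 0.016^(1/2) = 3.18 m³/s.

Q = 3.18 m³/s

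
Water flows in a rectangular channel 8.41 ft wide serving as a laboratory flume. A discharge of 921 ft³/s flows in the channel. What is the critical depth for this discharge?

For a rectangular channel, critical depth y_c = (q²/g)^(1/3) where q = Q/b = 921/8.41 = 109.5 ft²/s.
So y_c = (109.5²/32.2)^(1/3) = 7.19 ft.

y_c = 7.19 ft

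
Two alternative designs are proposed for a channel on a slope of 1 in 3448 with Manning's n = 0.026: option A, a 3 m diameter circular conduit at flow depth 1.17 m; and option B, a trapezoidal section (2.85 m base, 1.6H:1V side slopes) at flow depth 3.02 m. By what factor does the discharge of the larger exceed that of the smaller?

Channel A: For a circular section of diameter D = 3 m at depth y = 1.17 m, the central angle is θ = 2 arccos(1 − 2y/D) = 2.698 rad. Then A = (D²/8)(θ − sin θ) = 2.552 m² and P = Dθ/2 = 4.047 m. Hydraulic radius R = A/P = 2.552/4.047 = 0.6307 m. Q_A = (1/0.026)·2.552·0.6307^(2/3)·√0.00029 = 1.229 m³/s.
Channel B: With bottom width b = 2.85 m and side slope z = 1.6: A = (b + zy)y = (2.85 + 1.6×3.02)×3.02 = 23.2 m²; P = b + 2y√(1+z²) = 2.85 + 2×3.02×1.887 = 14.25 m. Hydraulic radius R = A/P = 23.2/14.25 = 1.628 m. Q_B = (1/0.026)·23.2·1.628^(2/3)·√0.00029 = 21.03 m³/s.
The larger discharge is 21.03 m³/s and the smaller is 1.229 m³/s; the ratio is 17.1.

17.1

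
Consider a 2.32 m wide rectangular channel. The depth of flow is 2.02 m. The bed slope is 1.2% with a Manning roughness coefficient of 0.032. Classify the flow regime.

Flow area A = b·y = 2.32 × 2.02 = 4.686 m². Wetted perimeter P = b + 2y = 2.32 + 2×2.02 = 6.36 m.
Hydraulic radius R = A/P = 4.686/6.36 = 0.7369 m.
V = (1/n) R^(2/3) √S = (1/0.032) × 0.7369^(2/3) × √0.012 = 2.793 m/s. Hydraulic depth D_h = A/T = 4.686/2.32 = 2.02 m.
Froude number Fr = V/√(g·D_h) = 2.793/√(9.81×2.02) = 0.627, which is less than 1, so the flow is subcritical.

subcritical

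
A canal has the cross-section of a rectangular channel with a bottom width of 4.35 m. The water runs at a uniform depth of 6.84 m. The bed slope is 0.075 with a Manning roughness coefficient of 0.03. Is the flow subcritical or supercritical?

Flow area A = b·y = 4.35 × 6.84 = 29.75 m². Wetted perimeter P = b + 2y = 4.35 + 2×6.84 = 18.03 m.
Hydraulic radius R = A/P = 29.75/18.03 = 1.65 m.
V = (1/n) R^(2/3) √S = (1/0.03) × 1.65^(2/3) × √0.075 = 12.75 m/s. Hydraulic depth D_h = A/T = 29.75/4.35 = 6.84 m.
Froude number Fr = V/√(g·D_h) = 12.75/√(9.81×6.84) = 1.56, which is greater than 1, so the flow is supercritical.

supercritical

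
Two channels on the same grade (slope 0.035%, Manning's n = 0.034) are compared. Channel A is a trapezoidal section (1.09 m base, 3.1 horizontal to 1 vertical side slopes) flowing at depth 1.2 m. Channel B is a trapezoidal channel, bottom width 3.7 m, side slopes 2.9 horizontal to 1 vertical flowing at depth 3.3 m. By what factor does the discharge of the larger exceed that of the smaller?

Channel A: With bottom width b = 1.09 m and side slope z = 3.1: A = (b + zy)y = (1.09 + 3.1×1.2)×1.2 = 5.772 m²; P = b + 2y√(1+z²) = 1.09 + 2×1.2×3.257 = 8.908 m. Hydraulic radius R = A/P = 5.772/8.908 = 0.648 m. Q_A = (1/0.034)·5.772·0.648^(2/3)·√0.00035 = 2.378 m³/s.
Channel B: With bottom width b = 3.7 m and side slope z = 2.9: A = (b + zy)y = (3.7 + 2.9×3.3)×3.3 = 43.79 m²; P = b + 2y√(1+z²) = 3.7 + 2×3.3×3.068 = 23.95 m. Hydraulic radius R = A/P = 43.79/23.95 = 1.829 m. Q_B = (1/0.034)·43.79·1.829^(2/3)·√0.00035 = 36.03 m³/s.
The larger discharge is 36.03 m³/s and the smaller is 2.378 m³/s; the ratio is 15.2.

15.2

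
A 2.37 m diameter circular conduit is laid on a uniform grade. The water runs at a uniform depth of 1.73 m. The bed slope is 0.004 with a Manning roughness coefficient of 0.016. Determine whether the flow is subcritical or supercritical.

subcritical

For a circular section of diameter D = 2.37 m at depth y = 1.73 m, the central angle is θ = 2 arccos(1 − 2y/D) = 4.097 rad. Then A = (D²/8)(θ − sin θ) = 3.45 m² and P = Dθ/2 = 4.855 m.
Hydraulic radius R = A/P = 3.45/4.855 = 0.7106 m.
V = (1/n) R^(2/3) √S = (1/0.016) × 0.7106^(2/3) × √0.004 = 3.148 m/s. Hydraulic depth D_h = A/T = 3.45/2.104 = 1.64 m.
Froude number Fr = V/√(g·D_h) = 3.148/√(9.81×1.64) = 0.785, which is less than 1, so the flow is subcritical.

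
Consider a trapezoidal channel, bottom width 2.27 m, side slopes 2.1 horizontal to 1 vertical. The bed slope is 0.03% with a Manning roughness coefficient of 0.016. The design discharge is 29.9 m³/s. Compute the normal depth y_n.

Manning's equation rearranged: A R^(2/3) = nQ / (1·√S) = 0.016 × 29.9 / (√0.0003) = 27.62.
At y = 1.91 m: A R^(2/3) = 12.59 — short.
At y = 2.93 m: A R^(2/3) = 33.08 — over.
At y = 2.71 m: A R^(2/3) = 27.64 — matches.

y_n = 2.71 m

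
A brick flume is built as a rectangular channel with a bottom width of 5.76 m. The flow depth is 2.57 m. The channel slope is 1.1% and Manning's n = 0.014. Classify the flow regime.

supercritical

Flow area A = b·y = 5.76 × 2.57 = 14.8 m². Wetted perimeter P = b + 2y = 5.76 + 2×2.57 = 10.9 m.
Hydraulic radius R = A/P = 14.8/10.9 = 1.358 m.
V = (1/n) R^(2/3) √S = (1/0.014) × 1.358^(2/3) × √0.011 = 9.187 m/s. Hydraulic depth D_h = A/T = 14.8/5.76 = 2.57 m.
Froude number Fr = V/√(g·D_h) = 9.187/√(9.81×2.57) = 1.83, which is greater than 1, so the flow is supercritical.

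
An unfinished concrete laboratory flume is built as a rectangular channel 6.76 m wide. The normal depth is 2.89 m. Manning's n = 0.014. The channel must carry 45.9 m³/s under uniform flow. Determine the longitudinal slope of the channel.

Flow area A = b·y = 6.76 × 2.89 = 19.54 m². Wetted perimeter P = b + 2y = 6.76 + 2×2.89 = 12.54 m.
Hydraulic radius R = A/P = 19.54/12.54 = 1.558 m.
From Manning's equation, S = [nQ / (1 A R^(2/3))]² = [0.014 × 45.9 / (1 × 19.54 × 1.558^(2/3))]² = 0.000599.

S = 0.000599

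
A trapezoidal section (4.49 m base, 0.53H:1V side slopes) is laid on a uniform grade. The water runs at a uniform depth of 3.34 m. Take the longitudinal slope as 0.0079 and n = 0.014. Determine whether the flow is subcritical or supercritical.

With bottom width b = 4.49 m and side slope z = 0.53: A = (b + zy)y = (4.49 + 0.53×3.34)×3.34 = 20.91 m²; P = b + 2y√(1+z²) = 4.49 + 2×3.34×1.132 = 12.05 m.
Hydraulic radius R = A/P = 20.91/12.05 = 1.735 m.
V = (1/n) R^(2/3) √S = (1/0.014) × 1.735^(2/3) × √0.0079 = 9.167 m/s. Hydraulic depth D_h = A/T = 20.91/8.03 = 2.604 m.
Froude number Fr = V/√(g·D_h) = 9.167/√(9.81×2.604) = 1.81, which is greater than 1, so the flow is supercritical.

supercritical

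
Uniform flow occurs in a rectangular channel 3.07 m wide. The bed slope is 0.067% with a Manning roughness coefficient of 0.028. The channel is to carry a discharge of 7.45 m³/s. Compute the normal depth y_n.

y_n = 2.67 m

Manning's equation rearranged: A R^(2/3) = nQ / (1·√S) = 0.028 × 7.45 / (√0.00067) = 8.059.
Trying y = 2.9 m: A R^(2/3) = 8.925 — too large.
Trying y = 2.11 m: A R^(2/3) = 5.987 — too small.
Trying y = 2.67 m: A R^(2/3) = 8.058 — close enough.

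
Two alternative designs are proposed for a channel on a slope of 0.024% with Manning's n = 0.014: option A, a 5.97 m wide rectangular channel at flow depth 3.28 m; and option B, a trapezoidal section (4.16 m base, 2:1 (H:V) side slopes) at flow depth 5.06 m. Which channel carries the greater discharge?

Channel A: Flow area A = b·y = 5.97 × 3.28 = 19.58 m². Wetted perimeter P = b + 2y = 5.97 + 2×3.28 = 12.53 m. Hydraulic radius R = A/P = 19.58/12.53 = 1.563 m. Q_A = (1/0.014)·19.58·1.563^(2/3)·√0.00024 = 29.18 m³/s.
Channel B: With bottom width b = 4.16 m and side slope z = 2: A = (b + zy)y = (4.16 + 2×5.06)×5.06 = 72.26 m²; P = b + 2y√(1+z²) = 4.16 + 2×5.06×2.236 = 26.79 m. Hydraulic radius R = A/P = 72.26/26.79 = 2.697 m. Q_B = (1/0.014)·72.26·2.697^(2/3)·√0.00024 = 154.9 m³/s.
Q_A = 29.18 m³/s vs Q_B = 154.9 m³/s, so channel B carries more.

channel B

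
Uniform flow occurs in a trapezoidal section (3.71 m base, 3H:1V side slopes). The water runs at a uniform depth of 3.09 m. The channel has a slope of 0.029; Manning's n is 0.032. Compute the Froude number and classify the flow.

With bottom width b = 3.71 m and side slope z = 3: A = (b + zy)y = (3.71 + 3×3.09)×3.09 = 40.11 m²; P = b + 2y√(1+z²) = 3.71 + 2×3.09×3.162 = 23.25 m.
Hydraulic radius R = A/P = 40.11/23.25 = 1.725 m.
V = (1/n) R^(2/3) √S = (1/0.032) × 1.725^(2/3) × √0.029 = 7.654 m/s. Hydraulic depth D_h = A/T = 40.11/22.25 = 1.803 m.
Froude number Fr = V/√(g·D_h) = 7.654/√(9.81×1.803) = 1.82, which is greater than 1, so the flow is supercritical.

supercritical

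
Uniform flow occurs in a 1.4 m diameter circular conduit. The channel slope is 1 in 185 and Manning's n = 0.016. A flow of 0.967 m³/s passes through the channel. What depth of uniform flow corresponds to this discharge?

y_n = 0.502 m

Manning's equation rearranged: A R^(2/3) = nQ / (1·√S) = 0.016 × 0.967 / (√0.005405) = 0.2104.
Try y = 0.421 m: A R^(2/3) = 0.1504 — low.
Try y = 0.613 m: A R^(2/3) = 0.3034 — high.
Try y = 0.502 m: A R^(2/3) = 0.2104 — close enough.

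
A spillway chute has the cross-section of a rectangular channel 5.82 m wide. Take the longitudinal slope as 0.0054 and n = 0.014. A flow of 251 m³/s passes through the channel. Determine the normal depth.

y_n = 5.38 m

Manning's equation rearranged: A R^(2/3) = nQ / (1·√S) = 0.014 × 251 / (√0.0054) = 47.82.
Try y = 3.98 m: A R^(2/3) = 32.75 — short.
Try y = 6.57 m: A R^(2/3) = 61.04 — over.
Try y = 5.38 m: A R^(2/3) = 47.84 — close enough.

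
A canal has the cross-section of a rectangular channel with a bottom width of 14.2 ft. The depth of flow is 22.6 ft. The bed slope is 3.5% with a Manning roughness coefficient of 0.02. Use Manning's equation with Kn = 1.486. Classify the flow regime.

Flow area A = b·y = 14.2 × 22.6 = 320.9 ft². Wetted perimeter P = b + 2y = 14.2 + 2×22.6 = 59.4 ft.
Hydraulic radius R = A/P = 320.9/59.4 = 5.403 ft.
V = (1.486/n) R^(2/3) √S = (1.486/0.02) × 5.403^(2/3) × √0.035 = 42.8 ft/s. Hydraulic depth D_h = A/T = 320.9/14.2 = 22.6 ft.
Froude number Fr = V/√(g·D_h) = 42.8/√(32.2×22.6) = 1.59, which is greater than 1, so the flow is supercritical.

supercritical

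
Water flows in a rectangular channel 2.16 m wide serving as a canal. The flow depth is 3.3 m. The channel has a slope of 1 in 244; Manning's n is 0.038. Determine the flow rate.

Flow area A = b·y = 2.16 × 3.3 = 7.128 m². Wetted perimeter P = b + 2y = 2.16 + 2×3.3 = 8.76 m.
Hydraulic radius R = A/P = 7.128/8.76 = 0.8137 m.
Manning's equation: Q = (1/n) A R^(2/3) S^(1/2) = (1/0.038) × 7.128 × 0.8137^(2/3) × 0.004098^(1/2) = 10.5 m³/s.

Q = 10.5 m³/s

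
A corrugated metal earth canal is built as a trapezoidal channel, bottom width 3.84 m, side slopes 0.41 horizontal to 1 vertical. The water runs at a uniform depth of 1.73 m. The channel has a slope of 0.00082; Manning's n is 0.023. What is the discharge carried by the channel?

Q = 10 m³/s

With bottom width b = 3.84 m and side slope z = 0.41: A = (b + zy)y = (3.84 + 0.41×1.73)×1.73 = 7.87 m²; P = b + 2y√(1+z²) = 3.84 + 2×1.73×1.081 = 7.58 m.
Hydraulic radius R = A/P = 7.87/7.58 = 1.038 m.
Manning's equation: Q = (1/n) A R^(2/3) S^(1/2) = (1/0.023) × 7.87 × 1.038^(2/3) × 0.00082^(1/2) = 10 m³/s.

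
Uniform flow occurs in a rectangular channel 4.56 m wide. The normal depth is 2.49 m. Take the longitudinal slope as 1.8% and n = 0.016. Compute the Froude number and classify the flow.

Flow area A = b·y = 4.56 × 2.49 = 11.35 m². Wetted perimeter P = b + 2y = 4.56 + 2×2.49 = 9.54 m.
Hydraulic radius R = A/P = 11.35/9.54 = 1.19 m.
V = (1/n) R^(2/3) √S = (1/0.016) × 1.19^(2/3) × √0.018 = 9.417 m/s. Hydraulic depth D_h = A/T = 11.35/4.56 = 2.49 m.
Froude number Fr = V/√(g·D_h) = 9.417/√(9.81×2.49) = 1.91, which is greater than 1, so the flow is supercritical.

supercritical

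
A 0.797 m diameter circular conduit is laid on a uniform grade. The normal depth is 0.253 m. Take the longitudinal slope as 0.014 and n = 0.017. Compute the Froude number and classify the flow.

supercritical

For a circular section of diameter D = 0.797 m at depth y = 0.253 m, the central angle is θ = 2 arccos(1 − 2y/D) = 2.394 rad. Then A = (D²/8)(θ − sin θ) = 0.1361 m² and P = Dθ/2 = 0.954 m.
Hydraulic radius R = A/P = 0.1361/0.954 = 0.1427 m.
V = (1/n) R^(2/3) √S = (1/0.017) × 0.1427^(2/3) × √0.014 = 1.9 m/s. Hydraulic depth D_h = A/T = 0.1361/0.742 = 0.1834 m.
Froude number Fr = V/√(g·D_h) = 1.9/√(9.81×0.1834) = 1.42, which is greater than 1, so the flow is supercritical.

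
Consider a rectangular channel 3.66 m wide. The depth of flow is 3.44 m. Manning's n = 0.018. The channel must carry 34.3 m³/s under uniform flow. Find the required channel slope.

S = 0.0019

Flow area A = b·y = 3.66 × 3.44 = 12.59 m². Wetted perimeter P = b + 2y = 3.66 + 2×3.44 = 10.54 m.
Hydraulic radius R = A/P = 12.59/10.54 = 1.195 m.
From Manning's equation, S = [nQ / (1 A R^(2/3))]² = [0.018 × 34.3 / (1 × 12.59 × 1.195^(2/3))]² = 0.0019.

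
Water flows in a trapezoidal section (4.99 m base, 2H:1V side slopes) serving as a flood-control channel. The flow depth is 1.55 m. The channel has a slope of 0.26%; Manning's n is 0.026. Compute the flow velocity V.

With bottom width b = 4.99 m and side slope z = 2: A = (b + zy)y = (4.99 + 2×1.55)×1.55 = 12.54 m²; P = b + 2y√(1+z²) = 4.99 + 2×1.55×2.236 = 11.92 m.
Hydraulic radius R = A/P = 12.54/11.92 = 1.052 m.
From Manning's equation, V = (1/n) R^(2/3) S^(1/2) = (1/0.026) × 1.052^(2/3) × 0.0026^(1/2) = 2.03 m/s.

V = 2.03 m/s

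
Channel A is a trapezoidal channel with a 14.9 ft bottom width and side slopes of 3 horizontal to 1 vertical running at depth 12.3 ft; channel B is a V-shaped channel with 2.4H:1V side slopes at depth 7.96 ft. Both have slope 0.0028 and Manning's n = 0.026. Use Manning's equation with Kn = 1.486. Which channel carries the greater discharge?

channel A

Channel A: With bottom width b = 14.9 ft and side slope z = 3: A = (b + zy)y = (14.9 + 3×12.3)×12.3 = 637.1 ft²; P = b + 2y√(1+z²) = 14.9 + 2×12.3×3.162 = 92.69 ft. Hydraulic radius R = A/P = 637.1/92.69 = 6.874 ft. Q_A = (1.486/0.026)·637.1·6.874^(2/3)·√0.0028 = 6966 ft³/s.
Channel B: For a triangular section with side slope z = 2.4: A = zy² = 2.4×7.96² = 152.1 ft²; P = 2y√(1+z²) = 2×7.96×2.6 = 41.39 ft. Hydraulic radius R = A/P = 152.1/41.39 = 3.674 ft. Q_B = (1.486/0.026)·152.1·3.674^(2/3)·√0.0028 = 1095 ft³/s.
Q_A = 6966 ft³/s vs Q_B = 1095 ft³/s, so channel A carries more.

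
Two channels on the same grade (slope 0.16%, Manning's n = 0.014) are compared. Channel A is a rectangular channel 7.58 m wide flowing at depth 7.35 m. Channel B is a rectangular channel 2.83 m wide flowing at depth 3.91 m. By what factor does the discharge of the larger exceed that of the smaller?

9.04

Channel A: Flow area A = b·y = 7.58 × 7.35 = 55.71 m². Wetted perimeter P = b + 2y = 7.58 + 2×7.35 = 22.28 m. Hydraulic radius R = A/P = 55.71/22.28 = 2.501 m. Q_A = (1/0.014)·55.71·2.501^(2/3)·√0.0016 = 293.3 m³/s.
Channel B: Flow area A = b·y = 2.83 × 3.91 = 11.07 m². Wetted perimeter P = b + 2y = 2.83 + 2×3.91 = 10.65 m. Hydraulic radius R = A/P = 11.07/10.65 = 1.039 m. Q_B = (1/0.014)·11.07·1.039^(2/3)·√0.0016 = 32.43 m³/s.
The larger discharge is 293.3 m³/s and the smaller is 32.43 m³/s; the ratio is 9.04.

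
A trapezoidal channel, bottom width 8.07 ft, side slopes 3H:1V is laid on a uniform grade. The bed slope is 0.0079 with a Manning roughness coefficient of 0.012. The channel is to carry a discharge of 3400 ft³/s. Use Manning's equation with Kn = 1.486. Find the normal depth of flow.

Manning's equation rearranged: A R^(2/3) = nQ / (1.486·√S) = 0.012 × 3400 / (1.486 × √0.0079) = 308.9.
Trying y = 4.34 ft: A R^(2/3) = 172 — short.
Trying y = 6.92 ft: A R^(2/3) = 490 — over.
Trying y = 5.65 ft: A R^(2/3) = 308.7 — close enough.

y_n = 5.65 ft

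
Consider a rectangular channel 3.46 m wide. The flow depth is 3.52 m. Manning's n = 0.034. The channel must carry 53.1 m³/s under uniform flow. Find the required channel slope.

S = 0.018

Flow area A = b·y = 3.46 × 3.52 = 12.18 m². Wetted perimeter P = b + 2y = 3.46 + 2×3.52 = 10.5 m.
Hydraulic radius R = A/P = 12.18/10.5 = 1.16 m.
From Manning's equation, S = [nQ / (1 A R^(2/3))]² = [0.034 × 53.1 / (1 × 12.18 × 1.16^(2/3))]² = 0.018.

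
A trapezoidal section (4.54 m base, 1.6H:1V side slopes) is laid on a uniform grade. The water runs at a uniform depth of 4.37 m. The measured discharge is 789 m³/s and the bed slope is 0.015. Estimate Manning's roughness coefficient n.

n = 0.014

With bottom width b = 4.54 m and side slope z = 1.6: A = (b + zy)y = (4.54 + 1.6×4.37)×4.37 = 50.39 m²; P = b + 2y√(1+z²) = 4.54 + 2×4.37×1.887 = 21.03 m.
Hydraulic radius R = A/P = 50.39/21.03 = 2.396 m.
Rearranging Manning's equation: n = (1/Q) A R^(2/3) S^(1/2) = (1/789) × 50.39 × 2.396^(2/3) × √0.015 = 0.014.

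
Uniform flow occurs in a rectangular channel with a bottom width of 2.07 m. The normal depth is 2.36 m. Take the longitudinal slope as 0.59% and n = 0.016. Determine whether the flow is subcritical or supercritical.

Flow area A = b·y = 2.07 × 2.36 = 4.885 m². Wetted perimeter P = b + 2y = 2.07 + 2×2.36 = 6.79 m.
Hydraulic radius R = A/P = 4.885/6.79 = 0.7195 m.
V = (1/n) R^(2/3) √S = (1/0.016) × 0.7195^(2/3) × √0.0059 = 3.855 m/s. Hydraulic depth D_h = A/T = 4.885/2.07 = 2.36 m.
Froude number Fr = V/√(g·D_h) = 3.855/√(9.81×2.36) = 0.801, which is less than 1, so the flow is subcritical.

subcritical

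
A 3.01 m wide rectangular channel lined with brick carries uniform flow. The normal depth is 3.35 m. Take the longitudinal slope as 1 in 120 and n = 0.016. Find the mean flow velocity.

V = 5.85 m/s

Flow area A = b·y = 3.01 × 3.35 = 10.08 m². Wetted perimeter P = b + 2y = 3.01 + 2×3.35 = 9.71 m.
Hydraulic radius R = A/P = 10.08/9.71 = 1.038 m.
From Manning's equation, V = (1/n) R^(2/3) S^(1/2) = (1/0.016) × 1.038^(2/3) × 0.008333^(1/2) = 5.85 m/s.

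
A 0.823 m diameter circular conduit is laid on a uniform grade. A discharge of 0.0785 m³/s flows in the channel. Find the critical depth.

At critical depth, Q² T / (g A³) = 1, i.e. A³/T = Q²/g = 0.0785²/9.81 = 0.0006282.
Trying y = 0.137 m: A³/T = 0.0003211 — too small.
Trying y = 0.185 m: A³/T = 0.001042 — too large.
Trying y = 0.163 m: A³/T = 0.0006352 — matches.

y_c = 0.163 m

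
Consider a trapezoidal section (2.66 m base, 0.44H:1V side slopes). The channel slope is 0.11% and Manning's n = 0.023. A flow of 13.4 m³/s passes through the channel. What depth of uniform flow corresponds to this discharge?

Manning's equation rearranged: A R^(2/3) = nQ / (1·√S) = 0.023 × 13.4 / (√0.0011) = 9.293.
Trying y = 2.63 m: A R^(2/3) = 11.3 — too large.
Trying y = 2.06 m: A R^(2/3) = 7.473 — too small.
Trying y = 2.34 m: A R^(2/3) = 9.26 — matches.

y_n = 2.34 m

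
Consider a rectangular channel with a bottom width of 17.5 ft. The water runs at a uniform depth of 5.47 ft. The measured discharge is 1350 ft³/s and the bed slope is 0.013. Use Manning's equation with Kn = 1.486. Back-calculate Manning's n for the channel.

Flow area A = b·y = 17.5 × 5.47 = 95.72 ft². Wetted perimeter P = b + 2y = 17.5 + 2×5.47 = 28.44 ft.
Hydraulic radius R = A/P = 95.72/28.44 = 3.366 ft.
Rearranging Manning's equation: n = (1.486/Q) A R^(2/3) S^(1/2) = (1.486/1350) × 95.72 × 3.366^(2/3) × √0.013 = 0.027.

n = 0.027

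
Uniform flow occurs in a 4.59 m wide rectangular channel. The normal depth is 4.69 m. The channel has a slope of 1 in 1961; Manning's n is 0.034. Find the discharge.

Flow area A = b·y = 4.59 × 4.69 = 21.53 m². Wetted perimeter P = b + 2y = 4.59 + 2×4.69 = 13.97 m.
Hydraulic radius R = A/P = 21.53/13.97 = 1.541 m.
Manning's equation: Q = (1/n) A R^(2/3) S^(1/2) = (1/0.034) × 21.53 × 1.541^(2/3) × 0.0005099^(1/2) = 19.1 m³/s.

Q = 19.1 m³/s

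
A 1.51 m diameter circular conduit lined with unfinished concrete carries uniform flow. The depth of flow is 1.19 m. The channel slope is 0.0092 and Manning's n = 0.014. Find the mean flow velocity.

V = 4.08 m/s

For a circular section of diameter D = 1.51 m at depth y = 1.19 m, the central angle is θ = 2 arccos(1 − 2y/D) = 4.37 rad. Then A = (D²/8)(θ − sin θ) = 1.514 m² and P = Dθ/2 = 3.299 m.
Hydraulic radius R = A/P = 1.514/3.299 = 0.4589 m.
From Manning's equation, V = (1/n) R^(2/3) S^(1/2) = (1/0.014) × 0.4589^(2/3) × 0.0092^(1/2) = 4.08 m/s.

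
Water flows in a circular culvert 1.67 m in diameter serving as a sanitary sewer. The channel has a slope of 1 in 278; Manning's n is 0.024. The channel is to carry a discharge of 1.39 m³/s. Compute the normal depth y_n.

y_n = 0.79 m

Manning's equation rearranged: A R^(2/3) = nQ / (1·√S) = 0.024 × 1.39 / (√0.003597) = 0.5562.
At y = 0.621 m: A R^(2/3) = 0.3604 — too small.
At y = 0.935 m: A R^(2/3) = 0.7375 — too large.
At y = 0.79 m: A R^(2/3) = 0.5563 — close enough.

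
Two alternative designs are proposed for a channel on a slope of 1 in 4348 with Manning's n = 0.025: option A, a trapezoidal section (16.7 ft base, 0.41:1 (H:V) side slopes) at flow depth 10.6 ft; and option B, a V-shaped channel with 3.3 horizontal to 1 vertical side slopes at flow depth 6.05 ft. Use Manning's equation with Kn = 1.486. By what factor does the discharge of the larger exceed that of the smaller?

Channel A: With bottom width b = 16.7 ft and side slope z = 0.41: A = (b + zy)y = (16.7 + 0.41×10.6)×10.6 = 223.1 ft²; P = b + 2y√(1+z²) = 16.7 + 2×10.6×1.081 = 39.61 ft. Hydraulic radius R = A/P = 223.1/39.61 = 5.632 ft. Q_A = (1.486/0.025)·223.1·5.632^(2/3)·√0.00023 = 636.6 ft³/s.
Channel B: For a triangular section with side slope z = 3.3: A = zy² = 3.3×6.05² = 120.8 ft²; P = 2y√(1+z²) = 2×6.05×3.448 = 41.72 ft. Hydraulic radius R = A/P = 120.8/41.72 = 2.895 ft. Q_B = (1.486/0.025)·120.8·2.895^(2/3)·√0.00023 = 221.2 ft³/s.
The larger discharge is 636.6 ft³/s and the smaller is 221.2 ft³/s; the ratio is 2.88.

2.88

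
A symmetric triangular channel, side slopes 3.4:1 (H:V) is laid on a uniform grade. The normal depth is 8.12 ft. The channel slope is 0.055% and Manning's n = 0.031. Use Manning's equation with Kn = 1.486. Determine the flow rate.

Q = 624 ft³/s

For a triangular section with side slope z = 3.4: A = zy² = 3.4×8.12² = 224.2 ft²; P = 2y√(1+z²) = 2×8.12×3.544 = 57.55 ft.
Hydraulic radius R = A/P = 224.2/57.55 = 3.895 ft.
Manning's equation: Q = (1.486/n) A R^(2/3) S^(1/2) = (1.486/0.031) × 224.2 × 3.895^(2/3) × 0.00055^(1/2) = 624 ft³/s.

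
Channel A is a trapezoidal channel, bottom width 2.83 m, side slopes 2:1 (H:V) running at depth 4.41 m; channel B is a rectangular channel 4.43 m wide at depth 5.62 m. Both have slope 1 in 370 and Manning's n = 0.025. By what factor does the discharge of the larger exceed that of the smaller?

Channel A: With bottom width b = 2.83 m and side slope z = 2: A = (b + zy)y = (2.83 + 2×4.41)×4.41 = 51.38 m²; P = b + 2y√(1+z²) = 2.83 + 2×4.41×2.236 = 22.55 m. Hydraulic radius R = A/P = 51.38/22.55 = 2.278 m. Q_A = (1/0.025)·51.38·2.278^(2/3)·√0.002703 = 185 m³/s.
Channel B: Flow area A = b·y = 4.43 × 5.62 = 24.9 m². Wetted perimeter P = b + 2y = 4.43 + 2×5.62 = 15.67 m. Hydraulic radius R = A/P = 24.9/15.67 = 1.589 m. Q_B = (1/0.025)·24.9·1.589^(2/3)·√0.002703 = 70.49 m³/s.
The larger discharge is 185 m³/s and the smaller is 70.49 m³/s; the ratio is 2.62.

2.62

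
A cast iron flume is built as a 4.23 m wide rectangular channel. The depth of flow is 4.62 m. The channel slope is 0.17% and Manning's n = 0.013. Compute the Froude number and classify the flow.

subcritical

Flow area A = b·y = 4.23 × 4.62 = 19.54 m². Wetted perimeter P = b + 2y = 4.23 + 2×4.62 = 13.47 m.
Hydraulic radius R = A/P = 19.54/13.47 = 1.451 m.
V = (1/n) R^(2/3) √S = (1/0.013) × 1.451^(2/3) × √0.0017 = 4.065 m/s. Hydraulic depth D_h = A/T = 19.54/4.23 = 4.62 m.
Froude number Fr = V/√(g·D_h) = 4.065/√(9.81×4.62) = 0.604, which is less than 1, so the flow is subcritical.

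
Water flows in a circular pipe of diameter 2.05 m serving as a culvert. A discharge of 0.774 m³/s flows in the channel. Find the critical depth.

At critical depth, Q² T / (g A³) = 1, i.e. A³/T = Q²/g = 0.774²/9.81 = 0.06107.
Trying y = 0.338 m: A³/T = 0.02966 — low.
Trying y = 0.495 m: A³/T = 0.1322 — high.
Trying y = 0.406 m: A³/T = 0.0609 — ≈ 0.06107.

y_c = 0.406 m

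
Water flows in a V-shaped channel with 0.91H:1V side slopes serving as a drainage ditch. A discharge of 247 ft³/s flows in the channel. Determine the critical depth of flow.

y_c = 5.4 ft

At critical depth, Q² T / (g A³) = 1, i.e. A³/T = Q²/g = 247²/32.2 = 1895.
Try y = 4.2 ft: A³/T = 541.1 — too small.
Try y = 6.74 ft: A³/T = 5759 — too large.
Try y = 5.4 ft: A³/T = 1901 — ≈ 1895.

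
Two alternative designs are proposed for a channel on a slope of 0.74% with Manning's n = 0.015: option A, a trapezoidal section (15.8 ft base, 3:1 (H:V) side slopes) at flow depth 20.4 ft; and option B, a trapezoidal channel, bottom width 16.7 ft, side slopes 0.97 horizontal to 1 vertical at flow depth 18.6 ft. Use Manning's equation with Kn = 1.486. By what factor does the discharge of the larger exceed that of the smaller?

Channel A: With bottom width b = 15.8 ft and side slope z = 3: A = (b + zy)y = (15.8 + 3×20.4)×20.4 = 1571 ft²; P = b + 2y√(1+z²) = 15.8 + 2×20.4×3.162 = 144.8 ft. Hydraulic radius R = A/P = 1571/144.8 = 10.85 ft. Q_A = (1.486/0.015)·1571·10.85^(2/3)·√0.0074 = 65590 ft³/s.
Channel B: With bottom width b = 16.7 ft and side slope z = 0.97: A = (b + zy)y = (16.7 + 0.97×18.6)×18.6 = 646.2 ft²; P = b + 2y√(1+z²) = 16.7 + 2×18.6×1.393 = 68.53 ft. Hydraulic radius R = A/P = 646.2/68.53 = 9.43 ft. Q_B = (1.486/0.015)·646.2·9.43^(2/3)·√0.0074 = 24580 ft³/s.
The larger discharge is 65590 ft³/s and the smaller is 24580 ft³/s; the ratio is 2.67.

2.67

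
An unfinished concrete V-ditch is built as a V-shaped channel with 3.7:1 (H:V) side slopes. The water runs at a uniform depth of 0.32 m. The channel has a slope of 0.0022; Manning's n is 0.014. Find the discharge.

For a triangular section with side slope z = 3.7: A = zy² = 3.7×0.32² = 0.3789 m²; P = 2y√(1+z²) = 2×0.32×3.833 = 2.453 m.
Hydraulic radius R = A/P = 0.3789/2.453 = 0.1545 m.
Manning's equation: Q = (1/n) A R^(2/3) S^(1/2) = (1/0.014) × 0.3789 × 0.1545^(2/3) × 0.0022^(1/2) = 0.365 m³/s.

Q = 0.365 m³/s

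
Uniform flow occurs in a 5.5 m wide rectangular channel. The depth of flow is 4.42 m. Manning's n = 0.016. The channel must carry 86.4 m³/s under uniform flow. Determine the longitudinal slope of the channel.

S = 0.0016

Flow area A = b·y = 5.5 × 4.42 = 24.31 m². Wetted perimeter P = b + 2y = 5.5 + 2×4.42 = 14.34 m.
Hydraulic radius R = A/P = 24.31/14.34 = 1.695 m.
From Manning's equation, S = [nQ / (1 A R^(2/3))]² = [0.016 × 86.4 / (1 × 24.31 × 1.695^(2/3))]² = 0.0016.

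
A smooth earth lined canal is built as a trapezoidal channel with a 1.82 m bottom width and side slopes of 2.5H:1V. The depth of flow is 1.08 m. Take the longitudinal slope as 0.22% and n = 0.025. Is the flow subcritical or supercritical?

subcritical

With bottom width b = 1.82 m and side slope z = 2.5: A = (b + zy)y = (1.82 + 2.5×1.08)×1.08 = 4.882 m²; P = b + 2y√(1+z²) = 1.82 + 2×1.08×2.693 = 7.636 m.
Hydraulic radius R = A/P = 4.882/7.636 = 0.6393 m.
V = (1/n) R^(2/3) √S = (1/0.025) × 0.6393^(2/3) × √0.0022 = 1.392 m/s. Hydraulic depth D_h = A/T = 4.882/7.22 = 0.6761 m.
Froude number Fr = V/√(g·D_h) = 1.392/√(9.81×0.6761) = 0.541, which is less than 1, so the flow is subcritical.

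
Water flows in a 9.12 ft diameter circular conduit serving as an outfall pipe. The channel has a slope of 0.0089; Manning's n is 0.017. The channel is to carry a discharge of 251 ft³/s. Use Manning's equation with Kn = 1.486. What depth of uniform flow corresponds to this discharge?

y_n = 3.23 ft

Manning's equation rearranged: A R^(2/3) = nQ / (1.486·√S) = 0.017 × 251 / (1.486 × √0.0089) = 30.44.
Trying y = 3.54 ft: A R^(2/3) = 36.09 — high.
Trying y = 3.23 ft: A R^(2/3) = 30.43 — ≈ 30.44.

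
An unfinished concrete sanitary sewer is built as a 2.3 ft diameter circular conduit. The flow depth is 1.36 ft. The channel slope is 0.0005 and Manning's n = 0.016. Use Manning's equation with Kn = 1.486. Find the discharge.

For a circular section of diameter D = 2.3 ft at depth y = 1.36 ft, the central angle is θ = 2 arccos(1 − 2y/D) = 3.509 rad. Then A = (D²/8)(θ − sin θ) = 2.558 ft² and P = Dθ/2 = 4.035 ft.
Hydraulic radius R = A/P = 2.558/4.035 = 0.6338 ft.
Manning's equation: Q = (1.486/n) A R^(2/3) S^(1/2) = (1.486/0.016) × 2.558 × 0.6338^(2/3) × 0.0005^(1/2) = 3.92 ft³/s.

Q = 3.92 ft³/s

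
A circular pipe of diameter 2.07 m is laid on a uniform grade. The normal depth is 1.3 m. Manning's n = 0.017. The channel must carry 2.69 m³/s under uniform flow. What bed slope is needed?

S = 0.000858

For a circular section of diameter D = 2.07 m at depth y = 1.3 m, the central angle is θ = 2 arccos(1 − 2y/D) = 3.659 rad. Then A = (D²/8)(θ − sin θ) = 2.225 m² and P = Dθ/2 = 3.788 m.
Hydraulic radius R = A/P = 2.225/3.788 = 0.5875 m.
From Manning's equation, S = [nQ / (1 A R^(2/3))]² = [0.017 × 2.69 / (1 × 2.225 × 0.5875^(2/3))]² = 0.000858.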